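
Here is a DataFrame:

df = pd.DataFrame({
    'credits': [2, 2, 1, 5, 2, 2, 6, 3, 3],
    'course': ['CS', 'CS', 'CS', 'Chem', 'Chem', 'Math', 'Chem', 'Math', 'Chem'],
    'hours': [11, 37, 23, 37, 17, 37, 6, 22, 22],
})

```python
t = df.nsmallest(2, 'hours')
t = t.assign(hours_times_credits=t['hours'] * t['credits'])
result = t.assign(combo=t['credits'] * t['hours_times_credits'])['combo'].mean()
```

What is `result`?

130.0

take 2 rows with smallest hours:
   credits course  hours
6        6   Chem      6
0        2     CS     11
add column hours_times_credits = t['hours'] * t['credits']:
   credits course  hours  hours_times_credits
6        6   Chem      6                   36
0        2     CS     11                   22
add column combo = t['credits'] * t['hours_times_credits']:
   credits course  hours  hours_times_credits  combo
6        6   Chem      6                   36    216
0        2     CS     11                   22     44
So mean() = 130.0.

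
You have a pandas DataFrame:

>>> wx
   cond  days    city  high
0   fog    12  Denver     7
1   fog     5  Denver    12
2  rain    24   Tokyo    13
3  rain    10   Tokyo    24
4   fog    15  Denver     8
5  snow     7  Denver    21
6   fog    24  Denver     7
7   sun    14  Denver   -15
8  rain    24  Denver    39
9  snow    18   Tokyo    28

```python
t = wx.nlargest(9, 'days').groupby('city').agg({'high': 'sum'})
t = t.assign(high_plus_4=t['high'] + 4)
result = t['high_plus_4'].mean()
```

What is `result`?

take 9 rows with largest days:
   cond  days    city  high
2  rain    24   Tokyo    13
6   fog    24  Denver     7
8  rain    24  Denver    39
9  snow    18   Tokyo    28
4   fog    15  Denver     8
7   sun    14  Denver   -15
0   fog    12  Denver     7
3  rain    10   Tokyo    24
5  snow     7  Denver    21
group by city, sum of high:
        high
city        
Denver    67
Tokyo     65
add column high_plus_4 = t['high'] + 4:
        high  high_plus_4
city                     
Denver    67           71
Tokyo     65           69
Reading off the mean of column 'high_plus_4', we get 70.0.

70.0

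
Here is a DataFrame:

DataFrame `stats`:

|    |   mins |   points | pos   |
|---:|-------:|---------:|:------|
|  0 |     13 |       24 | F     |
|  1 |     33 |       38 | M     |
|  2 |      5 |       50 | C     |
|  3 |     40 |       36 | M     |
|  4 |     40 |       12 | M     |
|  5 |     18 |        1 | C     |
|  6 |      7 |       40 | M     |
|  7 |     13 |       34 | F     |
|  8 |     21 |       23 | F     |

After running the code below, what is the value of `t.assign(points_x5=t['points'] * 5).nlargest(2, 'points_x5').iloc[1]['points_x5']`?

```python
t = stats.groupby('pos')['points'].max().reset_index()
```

group by pos, max of points:
pos
C    50
F    34
M    40
Name: points, dtype: int64
reset_index():
  pos  points
0   C      50
1   F      34
2   M      40
add column points_x5 = t['points'] * 5:
  pos  points  points_x5
0   C      50        250
1   F      34        170
2   M      40        200
take 2 rows with largest points_x5:
  pos  points  points_x5
0   C      50        250
2   M      40        200

200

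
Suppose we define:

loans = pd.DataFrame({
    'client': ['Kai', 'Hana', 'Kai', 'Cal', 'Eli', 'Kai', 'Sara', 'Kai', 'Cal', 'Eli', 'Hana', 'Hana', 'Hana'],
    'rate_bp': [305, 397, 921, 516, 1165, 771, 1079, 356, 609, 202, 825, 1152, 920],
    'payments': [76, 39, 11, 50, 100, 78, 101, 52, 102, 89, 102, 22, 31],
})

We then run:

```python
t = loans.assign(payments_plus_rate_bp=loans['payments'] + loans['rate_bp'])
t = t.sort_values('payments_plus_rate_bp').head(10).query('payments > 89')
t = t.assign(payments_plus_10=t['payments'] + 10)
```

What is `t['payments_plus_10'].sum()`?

224

add column payments_plus_rate_bp = loans['payments'] + loans['rate_bp']:
   client  rate_bp  payments  payments_plus_rate_bp
0     Kai      305        76                    381
1    Hana      397        39                    436
2     Kai      921        11                    932
3     Cal      516        50                    566
4     Eli     1165       100                   1265
5     Kai      771        78                    849
6    Sara     1079       101                   1180
7     Kai      356        52                    408
8     Cal      609       102                    711
9     Eli      202        89                    291
10   Hana      825       102                    927
11   Hana     1152        22                   1174
12   Hana      920        31                    951
sort by payments_plus_rate_bp:
   client  rate_bp  payments  payments_plus_rate_bp
9     Eli      202        89                    291
0     Kai      305        76                    381
7     Kai      356        52                    408
1    Hana      397        39                    436
3     Cal      516        50                    566
8     Cal      609       102                    711
5     Kai      771        78                    849
10   Hana      825       102                    927
2     Kai      921        11                    932
12   Hana      920        31                    951
11   Hana     1152        22                   1174
6    Sara     1079       101                   1180
4     Eli     1165       100                   1265
take first 10 rows:
   client  rate_bp  payments  payments_plus_rate_bp
9     Eli      202        89                    291
0     Kai      305        76                    381
7     Kai      356        52                    408
1    Hana      397        39                    436
3     Cal      516        50                    566
8     Cal      609       102                    711
5     Kai      771        78                    849
10   Hana      825       102                    927
2     Kai      921        11                    932
12   Hana      920        31                    951
filter rows where payments > 89:
   client  rate_bp  payments  payments_plus_rate_bp
8     Cal      609       102                    711
10   Hana      825       102                    927
add column payments_plus_10 = t['payments'] + 10:
   client  rate_bp  payments  payments_plus_rate_bp  payments_plus_10
8     Cal      609       102                    711               112
10   Hana      825       102                    927               112
So sum() = 224.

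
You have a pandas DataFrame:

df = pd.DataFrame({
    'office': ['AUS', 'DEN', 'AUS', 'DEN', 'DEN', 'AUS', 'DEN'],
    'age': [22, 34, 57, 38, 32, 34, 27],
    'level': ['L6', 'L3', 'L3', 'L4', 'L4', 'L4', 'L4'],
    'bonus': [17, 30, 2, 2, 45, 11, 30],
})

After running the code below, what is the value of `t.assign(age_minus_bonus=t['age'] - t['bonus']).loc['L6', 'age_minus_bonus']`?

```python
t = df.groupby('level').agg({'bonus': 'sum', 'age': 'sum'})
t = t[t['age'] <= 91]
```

5

group by level: sum(bonus), sum(age):
       bonus  age
level            
L3        32   91
L4        88  131
L6        17   22
filter rows where age <= 91:
       bonus  age
level            
L3        32   91
L6        17   22
add column age_minus_bonus = t['age'] - t['bonus']:
       bonus  age  age_minus_bonus
level                             
L3        32   91               59
L6        17   22                5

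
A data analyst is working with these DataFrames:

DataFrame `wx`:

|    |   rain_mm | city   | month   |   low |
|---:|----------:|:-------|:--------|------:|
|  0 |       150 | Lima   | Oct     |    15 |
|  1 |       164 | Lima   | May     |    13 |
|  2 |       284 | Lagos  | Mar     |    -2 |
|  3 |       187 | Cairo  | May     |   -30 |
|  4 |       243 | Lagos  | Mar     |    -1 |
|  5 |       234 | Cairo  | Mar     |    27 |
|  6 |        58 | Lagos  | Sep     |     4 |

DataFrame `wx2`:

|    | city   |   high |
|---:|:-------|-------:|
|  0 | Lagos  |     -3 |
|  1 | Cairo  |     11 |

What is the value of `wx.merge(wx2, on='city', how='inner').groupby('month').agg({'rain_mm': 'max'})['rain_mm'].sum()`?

529

merge on 'city' (how='inner') → 5 rows:
   rain_mm   city month  low  high
0      284  Lagos   Mar   -2    -3
1      187  Cairo   May  -30    11
2      243  Lagos   Mar   -1    -3
3      234  Cairo   Mar   27    11
4       58  Lagos   Sep    4    -3
group by month, max of rain_mm:
       rain_mm
month         
Mar        284
May        187
Sep         58
So sum() = 529.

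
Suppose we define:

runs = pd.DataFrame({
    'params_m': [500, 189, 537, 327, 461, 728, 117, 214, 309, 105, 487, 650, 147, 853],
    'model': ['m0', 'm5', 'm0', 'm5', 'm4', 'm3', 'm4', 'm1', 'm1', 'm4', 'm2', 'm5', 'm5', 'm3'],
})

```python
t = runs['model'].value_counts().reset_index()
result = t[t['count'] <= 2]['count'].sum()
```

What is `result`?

7

value_counts of model:
model
m5    4
m4    3
m0    2
m3    2
m1    2
m2    1
Name: count, dtype: int64
reset_index():
  model  count
0    m5      4
1    m4      3
2    m0      2
3    m3      2
4    m1      2
5    m2      1
filter rows where count <= 2:
  model  count
2    m0      2
3    m3      2
4    m1      2
5    m2      1
Finally, sum of column 'count' = 7.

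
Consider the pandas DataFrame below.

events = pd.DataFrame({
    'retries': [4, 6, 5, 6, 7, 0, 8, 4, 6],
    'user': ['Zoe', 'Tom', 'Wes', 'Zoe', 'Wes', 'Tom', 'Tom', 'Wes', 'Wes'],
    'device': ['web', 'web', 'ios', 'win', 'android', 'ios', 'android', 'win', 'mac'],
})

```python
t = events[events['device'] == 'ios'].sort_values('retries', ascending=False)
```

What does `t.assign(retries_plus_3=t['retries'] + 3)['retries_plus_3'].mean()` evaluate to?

filter rows where device == 'ios':
   retries user device
2        5  Wes    ios
5        0  Tom    ios
sort by retries descending:
   retries user device
2        5  Wes    ios
5        0  Tom    ios
add column retries_plus_3 = t['retries'] + 3:
   retries user device  retries_plus_3
2        5  Wes    ios               8
5        0  Tom    ios               3
Finally, mean of column 'retries_plus_3' = 5.5.

5.5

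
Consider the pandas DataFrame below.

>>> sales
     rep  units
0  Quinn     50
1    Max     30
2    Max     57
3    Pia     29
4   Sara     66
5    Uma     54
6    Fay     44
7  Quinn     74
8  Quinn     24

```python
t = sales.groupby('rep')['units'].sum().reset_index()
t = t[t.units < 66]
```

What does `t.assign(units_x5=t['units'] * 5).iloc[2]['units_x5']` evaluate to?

group by rep, sum of units:
rep
Fay       44
Max       87
Pia       29
Quinn    148
Sara      66
Uma       54
Name: units, dtype: int64
reset_index():
     rep  units
0    Fay     44
1    Max     87
2    Pia     29
3  Quinn    148
4   Sara     66
5    Uma     54
filter rows where units < 66:
   rep  units
0  Fay     44
2  Pia     29
5  Uma     54
add column units_x5 = t['units'] * 5:
   rep  units  units_x5
0  Fay     44       220
2  Pia     29       145
5  Uma     54       270

270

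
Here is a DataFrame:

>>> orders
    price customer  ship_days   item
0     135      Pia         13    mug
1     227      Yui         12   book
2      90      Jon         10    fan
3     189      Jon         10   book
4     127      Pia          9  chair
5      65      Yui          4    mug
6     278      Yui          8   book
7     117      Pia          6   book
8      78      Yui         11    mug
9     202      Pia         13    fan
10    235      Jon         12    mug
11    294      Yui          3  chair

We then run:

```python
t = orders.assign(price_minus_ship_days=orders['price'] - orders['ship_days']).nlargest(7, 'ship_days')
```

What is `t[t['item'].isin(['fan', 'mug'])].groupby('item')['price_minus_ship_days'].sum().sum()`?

681

add column price_minus_ship_days = orders['price'] - orders['ship_days']:
    price customer  ship_days   item  price_minus_ship_days
0     135      Pia         13    mug                    122
1     227      Yui         12   book                    215
2      90      Jon         10    fan                     80
3     189      Jon         10   book                    179
4     127      Pia          9  chair                    118
5      65      Yui          4    mug                     61
6     278      Yui          8   book                    270
7     117      Pia          6   book                    111
8      78      Yui         11    mug                     67
9     202      Pia         13    fan                    189
10    235      Jon         12    mug                    223
11    294      Yui          3  chair                    291
take 7 rows with largest ship_days:
    price customer  ship_days  item  price_minus_ship_days
0     135      Pia         13   mug                    122
9     202      Pia         13   fan                    189
1     227      Yui         12  book                    215
10    235      Jon         12   mug                    223
8      78      Yui         11   mug                     67
2      90      Jon         10   fan                     80
3     189      Jon         10  book                    179
filter rows where item in ['fan', 'mug']:
    price customer  ship_days item  price_minus_ship_days
0     135      Pia         13  mug                    122
9     202      Pia         13  fan                    189
10    235      Jon         12  mug                    223
8      78      Yui         11  mug                     67
2      90      Jon         10  fan                     80
group by item, sum of price_minus_ship_days:
item
fan    269
mug    412
Name: price_minus_ship_days, dtype: int64
Taking the sum of the resulting series gives 681.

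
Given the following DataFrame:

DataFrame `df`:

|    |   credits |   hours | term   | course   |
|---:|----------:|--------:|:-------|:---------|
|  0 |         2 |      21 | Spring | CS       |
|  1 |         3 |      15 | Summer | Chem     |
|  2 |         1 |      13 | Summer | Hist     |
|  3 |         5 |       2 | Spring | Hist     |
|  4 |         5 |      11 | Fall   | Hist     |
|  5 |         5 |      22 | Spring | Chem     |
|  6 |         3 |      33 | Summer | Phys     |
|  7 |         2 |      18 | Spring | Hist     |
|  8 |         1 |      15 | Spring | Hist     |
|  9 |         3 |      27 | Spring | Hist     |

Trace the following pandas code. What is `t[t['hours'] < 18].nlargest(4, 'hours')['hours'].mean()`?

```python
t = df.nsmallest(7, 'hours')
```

13.5

take 7 rows with smallest hours:
   credits  hours    term course
3        5      2  Spring   Hist
4        5     11    Fall   Hist
2        1     13  Summer   Hist
1        3     15  Summer   Chem
8        1     15  Spring   Hist
7        2     18  Spring   Hist
0        2     21  Spring     CS
filter rows where hours < 18:
   credits  hours    term course
3        5      2  Spring   Hist
4        5     11    Fall   Hist
2        1     13  Summer   Hist
1        3     15  Summer   Chem
8        1     15  Spring   Hist
take 4 rows with largest hours:
   credits  hours    term course
1        3     15  Summer   Chem
8        1     15  Spring   Hist
2        1     13  Summer   Hist
4        5     11    Fall   Hist
Taking the mean of column 'hours' gives 13.5.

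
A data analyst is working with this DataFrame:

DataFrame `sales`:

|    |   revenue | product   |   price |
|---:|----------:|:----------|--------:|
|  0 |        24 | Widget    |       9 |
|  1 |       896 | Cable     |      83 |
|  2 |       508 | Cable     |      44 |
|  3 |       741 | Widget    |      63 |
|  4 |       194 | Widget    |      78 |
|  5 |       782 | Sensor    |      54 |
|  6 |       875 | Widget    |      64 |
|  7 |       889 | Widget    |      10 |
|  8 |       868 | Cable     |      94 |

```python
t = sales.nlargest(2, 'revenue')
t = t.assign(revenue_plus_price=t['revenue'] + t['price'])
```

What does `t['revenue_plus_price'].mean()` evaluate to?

take 2 rows with largest revenue:
   revenue product  price
1      896   Cable     83
7      889  Widget     10
add column revenue_plus_price = t['revenue'] + t['price']:
   revenue product  price  revenue_plus_price
1      896   Cable     83                 979
7      889  Widget     10                 899

939.0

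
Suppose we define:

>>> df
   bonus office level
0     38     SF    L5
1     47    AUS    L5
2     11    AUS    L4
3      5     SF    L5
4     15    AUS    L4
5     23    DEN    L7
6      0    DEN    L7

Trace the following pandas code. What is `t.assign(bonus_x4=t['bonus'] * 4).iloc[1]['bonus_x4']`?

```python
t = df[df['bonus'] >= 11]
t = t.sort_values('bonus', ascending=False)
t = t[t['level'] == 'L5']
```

filter rows where bonus >= 11:
   bonus office level
0     38     SF    L5
1     47    AUS    L5
2     11    AUS    L4
4     15    AUS    L4
5     23    DEN    L7
sort by bonus descending:
   bonus office level
1     47    AUS    L5
0     38     SF    L5
5     23    DEN    L7
4     15    AUS    L4
2     11    AUS    L4
filter rows where level == 'L5':
   bonus office level
1     47    AUS    L5
0     38     SF    L5
add column bonus_x4 = t['bonus'] * 4:
   bonus office level  bonus_x4
1     47    AUS    L5       188
0     38     SF    L5       152
So iloc[1]['bonus_x4'] = 152.

152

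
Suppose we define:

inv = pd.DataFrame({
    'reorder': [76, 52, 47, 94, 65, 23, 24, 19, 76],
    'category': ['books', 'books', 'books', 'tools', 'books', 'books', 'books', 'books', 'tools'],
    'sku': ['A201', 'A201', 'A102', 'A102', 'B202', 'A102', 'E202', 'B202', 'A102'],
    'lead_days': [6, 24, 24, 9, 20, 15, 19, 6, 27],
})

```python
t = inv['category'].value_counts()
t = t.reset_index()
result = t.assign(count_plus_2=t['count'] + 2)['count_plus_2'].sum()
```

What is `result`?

value_counts of category:
category
books    7
tools    2
Name: count, dtype: int64
reset_index():
  category  count
0    books      7
1    tools      2
add column count_plus_2 = t['count'] + 2:
  category  count  count_plus_2
0    books      7             9
1    tools      2             4

13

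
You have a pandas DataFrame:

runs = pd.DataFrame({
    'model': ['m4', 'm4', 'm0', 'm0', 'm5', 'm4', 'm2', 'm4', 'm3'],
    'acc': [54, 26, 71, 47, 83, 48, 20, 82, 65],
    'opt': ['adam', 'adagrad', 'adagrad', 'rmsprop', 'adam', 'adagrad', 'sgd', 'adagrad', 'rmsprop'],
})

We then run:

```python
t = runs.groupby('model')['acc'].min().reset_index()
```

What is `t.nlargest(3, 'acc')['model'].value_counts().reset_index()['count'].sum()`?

group by model, min of acc:
model
m0    47
m2    20
m3    65
m4    26
m5    83
Name: acc, dtype: int64
reset_index():
  model  acc
0    m0   47
1    m2   20
2    m3   65
3    m4   26
4    m5   83
take 3 rows with largest acc:
  model  acc
4    m5   83
2    m3   65
0    m0   47
value_counts of model:
model
m5    1
m3    1
m0    1
Name: count, dtype: int64
reset_index():
  model  count
0    m5      1
1    m3      1
2    m0      1
Reading off the sum of column 'count', we get 3.

3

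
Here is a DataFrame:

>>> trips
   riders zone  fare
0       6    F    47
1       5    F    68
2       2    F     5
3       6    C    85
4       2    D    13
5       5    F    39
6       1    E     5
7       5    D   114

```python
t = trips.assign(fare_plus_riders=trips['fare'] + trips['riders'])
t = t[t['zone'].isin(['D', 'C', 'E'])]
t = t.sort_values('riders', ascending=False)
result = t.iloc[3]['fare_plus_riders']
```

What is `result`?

add column fare_plus_riders = trips['fare'] + trips['riders']:
   riders zone  fare  fare_plus_riders
0       6    F    47                53
1       5    F    68                73
2       2    F     5                 7
3       6    C    85                91
4       2    D    13                15
5       5    F    39                44
6       1    E     5                 6
7       5    D   114               119
filter rows where zone in ['D', 'C', 'E']:
   riders zone  fare  fare_plus_riders
3       6    C    85                91
4       2    D    13                15
6       1    E     5                 6
7       5    D   114               119
sort by riders descending:
   riders zone  fare  fare_plus_riders
3       6    C    85                91
7       5    D   114               119
4       2    D    13                15
6       1    E     5                 6
Taking the value at position 3, column 'fare_plus_riders' gives 6.

6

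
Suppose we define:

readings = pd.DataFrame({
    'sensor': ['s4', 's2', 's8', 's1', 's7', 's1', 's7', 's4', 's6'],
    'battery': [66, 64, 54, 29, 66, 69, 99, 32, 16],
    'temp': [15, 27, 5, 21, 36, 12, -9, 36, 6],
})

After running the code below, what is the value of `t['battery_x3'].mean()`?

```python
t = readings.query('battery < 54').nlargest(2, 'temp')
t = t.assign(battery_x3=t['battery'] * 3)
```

91.5

filter rows where battery < 54:
  sensor  battery  temp
3     s1       29    21
7     s4       32    36
8     s6       16     6
take 2 rows with largest temp:
  sensor  battery  temp
7     s4       32    36
3     s1       29    21
add column battery_x3 = t['battery'] * 3:
  sensor  battery  temp  battery_x3
7     s4       32    36          96
3     s1       29    21          87
Finally, mean of column 'battery_x3' = 91.5.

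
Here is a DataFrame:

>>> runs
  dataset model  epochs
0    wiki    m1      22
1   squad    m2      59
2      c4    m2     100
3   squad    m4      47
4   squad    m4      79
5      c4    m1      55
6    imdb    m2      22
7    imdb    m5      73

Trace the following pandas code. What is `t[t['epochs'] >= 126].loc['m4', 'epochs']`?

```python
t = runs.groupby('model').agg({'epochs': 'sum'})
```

group by model, sum of epochs:
       epochs
model        
m1         77
m2        181
m4        126
m5         73
filter rows where epochs >= 126:
       epochs
model        
m2        181
m4        126
Hence 126.

126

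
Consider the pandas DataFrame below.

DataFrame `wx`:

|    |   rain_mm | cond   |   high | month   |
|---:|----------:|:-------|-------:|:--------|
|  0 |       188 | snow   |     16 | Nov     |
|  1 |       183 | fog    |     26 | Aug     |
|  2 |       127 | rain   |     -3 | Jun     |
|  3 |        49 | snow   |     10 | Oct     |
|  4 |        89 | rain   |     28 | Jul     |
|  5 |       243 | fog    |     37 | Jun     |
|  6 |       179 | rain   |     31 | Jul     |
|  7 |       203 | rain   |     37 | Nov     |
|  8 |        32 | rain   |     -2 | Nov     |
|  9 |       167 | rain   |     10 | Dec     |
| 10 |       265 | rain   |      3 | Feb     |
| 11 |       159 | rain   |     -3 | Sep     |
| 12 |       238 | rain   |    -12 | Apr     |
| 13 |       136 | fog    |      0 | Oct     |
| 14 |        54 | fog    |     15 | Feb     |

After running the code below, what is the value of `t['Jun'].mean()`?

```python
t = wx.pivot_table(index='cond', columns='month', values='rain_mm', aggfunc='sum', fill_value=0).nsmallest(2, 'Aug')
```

63.5

pivot: rows=cond, cols=month, sum(rain_mm):
month  Apr  Aug  Dec  Feb  Jul  Jun  Nov  Oct  Sep
cond                                              
fog      0  183    0   54    0  243    0  136    0
rain   238    0  167  265  268  127  235    0  159
snow     0    0    0    0    0    0  188   49    0
take 2 rows with smallest Aug:
month  Apr  Aug  Dec  Feb  Jul  Jun  Nov  Oct  Sep
cond                                              
rain   238    0  167  265  268  127  235    0  159
snow     0    0    0    0    0    0  188   49    0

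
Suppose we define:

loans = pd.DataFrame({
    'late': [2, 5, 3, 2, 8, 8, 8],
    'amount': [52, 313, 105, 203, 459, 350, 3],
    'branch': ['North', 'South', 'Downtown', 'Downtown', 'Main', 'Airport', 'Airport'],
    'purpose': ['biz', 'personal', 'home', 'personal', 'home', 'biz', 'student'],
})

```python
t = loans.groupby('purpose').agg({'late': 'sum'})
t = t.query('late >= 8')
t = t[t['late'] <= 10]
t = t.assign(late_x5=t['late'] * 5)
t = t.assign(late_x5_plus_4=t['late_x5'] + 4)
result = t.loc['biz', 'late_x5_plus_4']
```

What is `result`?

group by purpose, sum of late:
          late
purpose       
biz         10
home        11
personal     7
student      8
filter rows where late >= 8:
         late
purpose      
biz        10
home       11
student     8
filter rows where late <= 10:
         late
purpose      
biz        10
student     8
add column late_x5 = t['late'] * 5:
         late  late_x5
purpose               
biz        10       50
student     8       40
add column late_x5_plus_4 = t['late_x5'] + 4:
         late  late_x5  late_x5_plus_4
purpose                               
biz        10       50              54
student     8       40              44
Hence 54.

54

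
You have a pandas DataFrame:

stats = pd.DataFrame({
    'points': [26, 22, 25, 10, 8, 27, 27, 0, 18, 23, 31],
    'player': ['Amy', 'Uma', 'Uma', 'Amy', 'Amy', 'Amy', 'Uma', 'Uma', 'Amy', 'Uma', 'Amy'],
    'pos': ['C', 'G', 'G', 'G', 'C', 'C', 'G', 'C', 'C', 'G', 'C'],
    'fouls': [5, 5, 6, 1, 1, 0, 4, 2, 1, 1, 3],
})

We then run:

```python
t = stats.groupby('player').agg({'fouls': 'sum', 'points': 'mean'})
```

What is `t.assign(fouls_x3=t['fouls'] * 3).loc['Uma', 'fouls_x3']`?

54

group by player: sum(fouls), mean(points):
        fouls  points
player               
Amy        11    20.0
Uma        18    19.4
add column fouls_x3 = t['fouls'] * 3:
        fouls  points  fouls_x3
player                         
Amy        11    20.0        33
Uma        18    19.4        54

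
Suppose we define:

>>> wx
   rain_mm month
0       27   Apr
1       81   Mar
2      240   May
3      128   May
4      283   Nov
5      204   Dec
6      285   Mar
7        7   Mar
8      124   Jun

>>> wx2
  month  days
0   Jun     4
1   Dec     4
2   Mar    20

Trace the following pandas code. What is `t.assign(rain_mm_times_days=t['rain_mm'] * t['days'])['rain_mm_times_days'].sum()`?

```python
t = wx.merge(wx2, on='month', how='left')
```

merge on 'month' (how='left') → 9 rows:
   rain_mm month  days
0       27   Apr   NaN
1       81   Mar  20.0
2      240   May   NaN
3      128   May   NaN
4      283   Nov   NaN
5      204   Dec   4.0
6      285   Mar  20.0
7        7   Mar  20.0
8      124   Jun   4.0
add column rain_mm_times_days = t['rain_mm'] * t['days']:
   rain_mm month  days  rain_mm_times_days
0       27   Apr   NaN                 NaN
1       81   Mar  20.0              1620.0
2      240   May   NaN                 NaN
3      128   May   NaN                 NaN
4      283   Nov   NaN                 NaN
5      204   Dec   4.0               816.0
6      285   Mar  20.0              5700.0
7        7   Mar  20.0               140.0
8      124   Jun   4.0               496.0

8772.0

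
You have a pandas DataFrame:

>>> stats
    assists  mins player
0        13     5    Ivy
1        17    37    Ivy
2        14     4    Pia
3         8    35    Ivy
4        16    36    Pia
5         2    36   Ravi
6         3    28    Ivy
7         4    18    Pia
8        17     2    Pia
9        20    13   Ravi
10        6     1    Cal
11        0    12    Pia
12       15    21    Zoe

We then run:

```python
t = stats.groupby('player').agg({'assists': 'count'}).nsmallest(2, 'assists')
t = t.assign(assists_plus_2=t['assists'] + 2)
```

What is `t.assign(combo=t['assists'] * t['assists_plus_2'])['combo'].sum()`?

6

group by player, count of assists:
        assists
player         
Cal           1
Ivy           4
Pia           5
Ravi          2
Zoe           1
take 2 rows with smallest assists:
        assists
player         
Cal           1
Zoe           1
add column assists_plus_2 = t['assists'] + 2:
        assists  assists_plus_2
player                         
Cal           1               3
Zoe           1               3
add column combo = t['assists'] * t['assists_plus_2']:
        assists  assists_plus_2  combo
player                                
Cal           1               3      3
Zoe           1               3      3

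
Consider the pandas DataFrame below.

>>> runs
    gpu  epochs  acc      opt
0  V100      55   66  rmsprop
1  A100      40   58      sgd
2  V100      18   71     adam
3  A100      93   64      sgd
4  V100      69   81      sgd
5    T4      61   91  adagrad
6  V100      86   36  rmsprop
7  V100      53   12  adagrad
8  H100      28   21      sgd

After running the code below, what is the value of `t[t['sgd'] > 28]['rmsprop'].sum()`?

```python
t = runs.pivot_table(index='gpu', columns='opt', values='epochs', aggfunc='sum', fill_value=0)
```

141

pivot: rows=gpu, cols=opt, sum(epochs):
opt   adagrad  adam  rmsprop  sgd
gpu                              
A100        0     0        0  133
H100        0     0        0   28
T4         61     0        0    0
V100       53    18      141   69
filter rows where sgd > 28:
opt   adagrad  adam  rmsprop  sgd
gpu                              
A100        0     0        0  133
V100       53    18      141   69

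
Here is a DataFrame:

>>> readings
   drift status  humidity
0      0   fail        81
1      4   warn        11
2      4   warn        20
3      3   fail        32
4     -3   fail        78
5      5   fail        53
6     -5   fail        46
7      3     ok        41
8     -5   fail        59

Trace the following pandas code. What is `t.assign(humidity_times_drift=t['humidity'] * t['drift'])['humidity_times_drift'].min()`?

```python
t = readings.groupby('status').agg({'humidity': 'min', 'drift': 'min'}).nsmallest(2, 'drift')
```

group by status: min(humidity), min(drift):
        humidity  drift
status                 
fail          32     -5
ok            41      3
warn          11      4
take 2 rows with smallest drift:
        humidity  drift
status                 
fail          32     -5
ok            41      3
add column humidity_times_drift = t['humidity'] * t['drift']:
        humidity  drift  humidity_times_drift
status                                       
fail          32     -5                  -160
ok            41      3                   123

-160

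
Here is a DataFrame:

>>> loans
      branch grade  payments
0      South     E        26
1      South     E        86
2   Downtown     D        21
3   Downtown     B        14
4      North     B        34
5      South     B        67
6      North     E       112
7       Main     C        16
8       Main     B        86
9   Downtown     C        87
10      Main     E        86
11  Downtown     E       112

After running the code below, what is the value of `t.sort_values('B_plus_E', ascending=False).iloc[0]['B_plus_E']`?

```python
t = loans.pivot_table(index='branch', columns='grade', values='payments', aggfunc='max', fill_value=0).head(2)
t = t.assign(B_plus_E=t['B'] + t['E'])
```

pivot: rows=branch, cols=grade, max(payments):
grade      B   C   D    E
branch                   
Downtown  14  87  21  112
Main      86  16   0   86
North     34   0   0  112
South     67   0   0   86
take first 2 rows:
grade      B   C   D    E
branch                   
Downtown  14  87  21  112
Main      86  16   0   86
add column B_plus_E = t['B'] + t['E']:
grade      B   C   D    E  B_plus_E
branch                             
Downtown  14  87  21  112       126
Main      86  16   0   86       172
sort by B_plus_E descending:
grade      B   C   D    E  B_plus_E
branch                             
Main      86  16   0   86       172
Downtown  14  87  21  112       126
value at position 0, column 'B_plus_E' → 172

172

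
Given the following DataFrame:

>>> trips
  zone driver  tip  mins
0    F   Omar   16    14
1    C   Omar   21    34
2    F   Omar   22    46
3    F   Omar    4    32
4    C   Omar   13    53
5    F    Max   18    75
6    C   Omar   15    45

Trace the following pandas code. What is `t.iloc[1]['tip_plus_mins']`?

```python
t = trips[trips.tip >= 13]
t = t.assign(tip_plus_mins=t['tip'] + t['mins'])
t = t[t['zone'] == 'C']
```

filter rows where tip >= 13:
  zone driver  tip  mins
0    F   Omar   16    14
1    C   Omar   21    34
2    F   Omar   22    46
4    C   Omar   13    53
5    F    Max   18    75
6    C   Omar   15    45
add column tip_plus_mins = t['tip'] + t['mins']:
  zone driver  tip  mins  tip_plus_mins
0    F   Omar   16    14             30
1    C   Omar   21    34             55
2    F   Omar   22    46             68
4    C   Omar   13    53             66
5    F    Max   18    75             93
6    C   Omar   15    45             60
filter rows where zone == 'C':
  zone driver  tip  mins  tip_plus_mins
1    C   Omar   21    34             55
4    C   Omar   13    53             66
6    C   Omar   15    45             60
So iloc[1]['tip_plus_mins'] = 66.

66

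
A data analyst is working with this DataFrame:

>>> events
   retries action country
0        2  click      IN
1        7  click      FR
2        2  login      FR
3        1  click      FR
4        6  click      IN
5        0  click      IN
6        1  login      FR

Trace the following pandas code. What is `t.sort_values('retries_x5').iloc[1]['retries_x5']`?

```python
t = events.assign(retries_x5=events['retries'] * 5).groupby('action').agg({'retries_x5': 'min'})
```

5

add column retries_x5 = events['retries'] * 5:
   retries action country  retries_x5
0        2  click      IN          10
1        7  click      FR          35
2        2  login      FR          10
3        1  click      FR           5
4        6  click      IN          30
5        0  click      IN           0
6        1  login      FR           5
group by action, min of retries_x5:
        retries_x5
action            
click            0
login            5
sort by retries_x5:
        retries_x5
action            
click            0
login            5
Finally, value at position 1, column 'retries_x5' = 5.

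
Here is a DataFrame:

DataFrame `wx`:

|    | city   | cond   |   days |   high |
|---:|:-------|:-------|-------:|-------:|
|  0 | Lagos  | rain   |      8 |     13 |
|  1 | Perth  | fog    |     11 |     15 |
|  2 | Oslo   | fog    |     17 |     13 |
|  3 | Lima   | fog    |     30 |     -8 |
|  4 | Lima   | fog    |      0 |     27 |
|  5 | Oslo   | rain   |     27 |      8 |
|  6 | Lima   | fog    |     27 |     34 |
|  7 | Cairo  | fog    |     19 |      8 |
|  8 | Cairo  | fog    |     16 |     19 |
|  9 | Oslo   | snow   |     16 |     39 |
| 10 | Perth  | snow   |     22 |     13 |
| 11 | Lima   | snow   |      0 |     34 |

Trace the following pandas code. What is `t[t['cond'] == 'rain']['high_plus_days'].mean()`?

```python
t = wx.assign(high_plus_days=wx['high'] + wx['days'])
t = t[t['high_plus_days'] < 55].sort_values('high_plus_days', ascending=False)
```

add column high_plus_days = wx['high'] + wx['days']:
     city  cond  days  high  high_plus_days
0   Lagos  rain     8    13              21
1   Perth   fog    11    15              26
2    Oslo   fog    17    13              30
3    Lima   fog    30    -8              22
4    Lima   fog     0    27              27
5    Oslo  rain    27     8              35
6    Lima   fog    27    34              61
7   Cairo   fog    19     8              27
8   Cairo   fog    16    19              35
9    Oslo  snow    16    39              55
10  Perth  snow    22    13              35
11   Lima  snow     0    34              34
filter rows where high_plus_days < 55:
     city  cond  days  high  high_plus_days
0   Lagos  rain     8    13              21
1   Perth   fog    11    15              26
2    Oslo   fog    17    13              30
3    Lima   fog    30    -8              22
4    Lima   fog     0    27              27
5    Oslo  rain    27     8              35
7   Cairo   fog    19     8              27
8   Cairo   fog    16    19              35
10  Perth  snow    22    13              35
11   Lima  snow     0    34              34
sort by high_plus_days descending:
     city  cond  days  high  high_plus_days
5    Oslo  rain    27     8              35
8   Cairo   fog    16    19              35
10  Perth  snow    22    13              35
11   Lima  snow     0    34              34
2    Oslo   fog    17    13              30
4    Lima   fog     0    27              27
7   Cairo   fog    19     8              27
1   Perth   fog    11    15              26
3    Lima   fog    30    -8              22
0   Lagos  rain     8    13              21
filter rows where cond == 'rain':
    city  cond  days  high  high_plus_days
5   Oslo  rain    27     8              35
0  Lagos  rain     8    13              21
Taking the mean of column 'high_plus_days' gives 28.0.

28.0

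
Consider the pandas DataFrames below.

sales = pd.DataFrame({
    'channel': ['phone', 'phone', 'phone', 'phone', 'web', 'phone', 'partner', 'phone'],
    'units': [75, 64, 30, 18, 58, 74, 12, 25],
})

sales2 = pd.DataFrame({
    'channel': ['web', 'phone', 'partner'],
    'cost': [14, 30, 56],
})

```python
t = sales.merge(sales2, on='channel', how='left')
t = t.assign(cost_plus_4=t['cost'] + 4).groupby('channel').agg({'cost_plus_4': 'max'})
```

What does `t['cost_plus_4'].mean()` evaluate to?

merge on 'channel' (how='left') → 8 rows:
   channel  units  cost
0    phone     75    30
1    phone     64    30
2    phone     30    30
3    phone     18    30
4      web     58    14
5    phone     74    30
6  partner     12    56
7    phone     25    30
add column cost_plus_4 = t['cost'] + 4:
   channel  units  cost  cost_plus_4
0    phone     75    30           34
1    phone     64    30           34
2    phone     30    30           34
3    phone     18    30           34
4      web     58    14           18
5    phone     74    30           34
6  partner     12    56           60
7    phone     25    30           34
group by channel, max of cost_plus_4:
         cost_plus_4
channel             
partner           60
phone             34
web               18

37.3333333333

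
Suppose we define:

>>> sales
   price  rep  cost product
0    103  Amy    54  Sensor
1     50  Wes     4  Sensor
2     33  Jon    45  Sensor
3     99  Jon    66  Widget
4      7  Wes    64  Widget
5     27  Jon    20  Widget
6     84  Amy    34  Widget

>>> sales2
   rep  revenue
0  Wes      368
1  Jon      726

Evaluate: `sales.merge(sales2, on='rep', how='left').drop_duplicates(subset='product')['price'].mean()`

101.0

merge on 'rep' (how='left') → 7 rows:
   price  rep  cost product  revenue
0    103  Amy    54  Sensor      NaN
1     50  Wes     4  Sensor    368.0
2     33  Jon    45  Sensor    726.0
3     99  Jon    66  Widget    726.0
4      7  Wes    64  Widget    368.0
5     27  Jon    20  Widget    726.0
6     84  Amy    34  Widget      NaN
drop duplicate product (keep=first):
   price  rep  cost product  revenue
0    103  Amy    54  Sensor      NaN
3     99  Jon    66  Widget    726.0
Taking the mean of column 'price' gives 101.0.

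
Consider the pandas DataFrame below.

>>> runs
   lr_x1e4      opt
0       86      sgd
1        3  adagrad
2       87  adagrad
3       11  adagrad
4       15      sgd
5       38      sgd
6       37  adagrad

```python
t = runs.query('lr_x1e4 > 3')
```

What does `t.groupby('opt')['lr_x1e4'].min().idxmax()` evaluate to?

filter rows where lr_x1e4 > 3:
   lr_x1e4      opt
0       86      sgd
2       87  adagrad
3       11  adagrad
4       15      sgd
5       38      sgd
6       37  adagrad
group by opt, min of lr_x1e4:
opt
adagrad    11
sgd        15
Name: lr_x1e4, dtype: int64
Hence sgd.

sgd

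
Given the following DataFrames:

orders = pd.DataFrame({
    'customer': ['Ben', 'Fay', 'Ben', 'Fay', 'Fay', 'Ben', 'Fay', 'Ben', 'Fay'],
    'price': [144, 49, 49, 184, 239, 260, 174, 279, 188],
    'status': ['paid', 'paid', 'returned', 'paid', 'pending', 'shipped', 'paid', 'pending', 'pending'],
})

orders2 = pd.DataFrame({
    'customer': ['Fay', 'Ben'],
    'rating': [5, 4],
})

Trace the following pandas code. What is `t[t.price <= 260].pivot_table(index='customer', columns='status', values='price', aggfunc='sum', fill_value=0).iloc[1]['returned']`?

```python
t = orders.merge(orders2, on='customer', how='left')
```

0

merge on 'customer' (how='left') → 9 rows:
  customer  price    status  rating
0      Ben    144      paid       4
1      Fay     49      paid       5
2      Ben     49  returned       4
3      Fay    184      paid       5
4      Fay    239   pending       5
5      Ben    260   shipped       4
6      Fay    174      paid       5
7      Ben    279   pending       4
8      Fay    188   pending       5
filter rows where price <= 260:
  customer  price    status  rating
0      Ben    144      paid       4
1      Fay     49      paid       5
2      Ben     49  returned       4
3      Fay    184      paid       5
4      Fay    239   pending       5
5      Ben    260   shipped       4
6      Fay    174      paid       5
8      Fay    188   pending       5
pivot: rows=customer, cols=status, sum(price):
status    paid  pending  returned  shipped
customer                                  
Ben        144        0        49      260
Fay        407      427         0        0
Reading off the value at position 1, column 'returned', we get 0.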